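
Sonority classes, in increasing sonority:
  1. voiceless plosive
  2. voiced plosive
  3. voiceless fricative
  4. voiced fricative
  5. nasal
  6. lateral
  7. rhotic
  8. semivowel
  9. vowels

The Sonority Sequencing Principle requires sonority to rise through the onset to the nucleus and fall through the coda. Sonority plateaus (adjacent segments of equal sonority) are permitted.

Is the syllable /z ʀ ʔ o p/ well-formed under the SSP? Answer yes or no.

Onset: /z/ is a voiced fricative (sonority 4), /ʀ/ is a rhotic (sonority 7), /ʔ/ is a voiceless plosive (sonority 1); then the nucleus /o/ (sonority 9).
Onset profile 4-7-1-9 — does not rise throughout.
Coda: /p/ is a voiceless plosive (sonority 1).
Coda profile 9-1 — falls from the nucleus.

no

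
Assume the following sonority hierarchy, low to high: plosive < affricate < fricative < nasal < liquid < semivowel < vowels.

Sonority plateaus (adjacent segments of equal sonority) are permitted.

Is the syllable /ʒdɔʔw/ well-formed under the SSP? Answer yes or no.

Onset: /ʒ/ is a fricative (sonority 3), /d/ is a plosive (sonority 1); then the nucleus /ɔ/ (sonority 7).
Onset profile 3-1-7 — does not rise throughout.
Coda: /ʔ/ is a plosive (sonority 1), /w/ is a semivowel (sonority 6).
Coda profile 7-1-6 — does not fall throughout.

no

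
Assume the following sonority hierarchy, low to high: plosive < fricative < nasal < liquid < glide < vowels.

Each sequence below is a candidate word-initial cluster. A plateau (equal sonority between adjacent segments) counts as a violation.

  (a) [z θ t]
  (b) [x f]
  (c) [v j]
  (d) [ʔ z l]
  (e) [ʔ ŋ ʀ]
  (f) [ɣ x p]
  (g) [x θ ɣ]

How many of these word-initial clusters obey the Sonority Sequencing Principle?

3

(a) [z θ t]: profile 2-2-1 — violates.
(b) [x f]: profile 2-2 — violates.
(c) [v j]: profile 2-5 — obeys.
(d) [ʔ z l]: profile 1-2-4 — obeys.
(e) [ʔ ŋ ʀ]: profile 1-3-4 — obeys.
(f) [ɣ x p]: profile 2-2-1 — violates.
(g) [x θ ɣ]: profile 2-2-2 — violates.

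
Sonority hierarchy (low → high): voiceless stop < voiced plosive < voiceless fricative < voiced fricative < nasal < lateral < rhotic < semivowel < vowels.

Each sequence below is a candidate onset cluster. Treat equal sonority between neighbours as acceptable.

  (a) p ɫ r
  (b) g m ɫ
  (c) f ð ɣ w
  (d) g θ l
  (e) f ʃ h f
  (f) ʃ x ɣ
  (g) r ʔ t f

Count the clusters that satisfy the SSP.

(a) sonority 1-6-7: well-formed.
(b) sonority 2-5-6: well-formed.
(c) sonority 3-4-4-8: well-formed.
(d) sonority 2-3-6: well-formed.
(e) sonority 3-3-3-3: well-formed.
(f) sonority 3-3-4: well-formed.
(g) sonority 7-1-1-3: ill-formed.

6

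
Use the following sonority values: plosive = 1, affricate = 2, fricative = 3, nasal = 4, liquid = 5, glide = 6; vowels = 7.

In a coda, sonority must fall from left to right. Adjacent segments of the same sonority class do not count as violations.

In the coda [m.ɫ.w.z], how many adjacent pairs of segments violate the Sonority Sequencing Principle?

/m/ is a nasal (sonority 4).
/ɫ/ is a liquid (sonority 5).
/w/ is a glide (sonority 6).
/z/ is a fricative (sonority 3).
/m/→/ɫ/: 4→5 (does not fall) — violation.
/ɫ/→/w/: 5→6 (does not fall) — violation.
/w/→/z/: 6→3 (falls) — ok.

2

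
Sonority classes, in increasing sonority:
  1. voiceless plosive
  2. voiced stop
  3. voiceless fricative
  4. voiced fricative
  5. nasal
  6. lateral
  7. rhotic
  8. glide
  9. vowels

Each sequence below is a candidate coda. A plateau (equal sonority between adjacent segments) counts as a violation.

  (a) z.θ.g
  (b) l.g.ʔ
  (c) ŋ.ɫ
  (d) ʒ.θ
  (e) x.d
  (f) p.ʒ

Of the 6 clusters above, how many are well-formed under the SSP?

4

(a) sonority 4-3-2: well-formed.
(b) sonority 6-2-1: well-formed.
(c) sonority 5-6: ill-formed.
(d) sonority 4-3: well-formed.
(e) sonority 3-2: well-formed.
(f) sonority 1-4: ill-formed.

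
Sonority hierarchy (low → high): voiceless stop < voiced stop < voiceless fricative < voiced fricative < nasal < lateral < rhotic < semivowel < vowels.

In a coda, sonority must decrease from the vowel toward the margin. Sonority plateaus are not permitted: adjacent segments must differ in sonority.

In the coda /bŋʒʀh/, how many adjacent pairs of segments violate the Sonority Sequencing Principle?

/b/ — voiced stop, sonority 2.
/ŋ/ — nasal, sonority 5.
/ʒ/ — voiced fricative, sonority 4.
/ʀ/ — rhotic, sonority 7.
/h/ — voiceless fricative, sonority 3.
/b/→/ŋ/: 2→5 (does not fall) — violation.
/ŋ/→/ʒ/: 5→4 (falls) — ok.
/ʒ/→/ʀ/: 4→7 (does not fall) — violation.
/ʀ/→/h/: 7→3 (falls) — ok.

2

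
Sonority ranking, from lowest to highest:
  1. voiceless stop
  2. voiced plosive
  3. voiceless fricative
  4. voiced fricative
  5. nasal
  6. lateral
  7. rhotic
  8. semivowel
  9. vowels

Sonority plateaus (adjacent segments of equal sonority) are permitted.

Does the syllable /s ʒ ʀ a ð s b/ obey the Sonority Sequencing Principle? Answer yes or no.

Onset: /s/ is a voiceless fricative (sonority 3), /ʒ/ is a voiced fricative (sonority 4), /ʀ/ is a rhotic (sonority 7); then the nucleus /a/ (sonority 9).
Onset profile 3-4-7-9 — rises to the nucleus.
Coda: /ð/ is a voiced fricative (sonority 4), /s/ is a voiceless fricative (sonority 3), /b/ is a voiced plosive (sonority 2).
Coda profile 9-4-3-2 — falls from the nucleus.

yes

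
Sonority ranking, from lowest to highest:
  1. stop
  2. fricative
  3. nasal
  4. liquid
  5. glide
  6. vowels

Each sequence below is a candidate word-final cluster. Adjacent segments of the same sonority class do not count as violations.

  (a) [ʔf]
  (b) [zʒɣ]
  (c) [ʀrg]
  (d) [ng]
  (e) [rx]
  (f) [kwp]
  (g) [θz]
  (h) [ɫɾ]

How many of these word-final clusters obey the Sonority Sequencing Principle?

(a) 1-2 → violates
(b) 2-2-2 → obeys
(c) 4-4-1 → obeys
(d) 3-1 → obeys
(e) 4-2 → obeys
(f) 1-5-1 → violates
(g) 2-2 → obeys
(h) 4-4 → obeys

6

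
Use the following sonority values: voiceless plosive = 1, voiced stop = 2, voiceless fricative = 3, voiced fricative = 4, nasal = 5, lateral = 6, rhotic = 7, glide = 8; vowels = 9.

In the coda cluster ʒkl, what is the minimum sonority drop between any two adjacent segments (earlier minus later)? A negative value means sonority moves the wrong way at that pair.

-5

/ʒ/: voiced fricative = 4.
/k/: voiceless plosive = 1.
/l/: lateral = 6.
/ʒ/→/k/: change +3.
/k/→/l/: change -5.
Minimum = -5.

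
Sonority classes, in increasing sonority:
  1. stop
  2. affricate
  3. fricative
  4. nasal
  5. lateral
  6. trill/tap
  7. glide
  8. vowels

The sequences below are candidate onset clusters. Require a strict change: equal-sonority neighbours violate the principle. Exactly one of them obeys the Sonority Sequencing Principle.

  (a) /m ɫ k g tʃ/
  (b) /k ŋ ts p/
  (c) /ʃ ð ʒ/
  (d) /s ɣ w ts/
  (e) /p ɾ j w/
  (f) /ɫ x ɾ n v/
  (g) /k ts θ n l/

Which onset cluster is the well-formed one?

(a) sonority 4-5-1-1-2: ill-formed.
(b) sonority 1-4-2-1: ill-formed.
(c) sonority 3-3-3: ill-formed.
(d) sonority 3-3-7-2: ill-formed.
(e) sonority 1-6-7-7: ill-formed.
(f) sonority 5-3-6-4-3: ill-formed.
(g) sonority 1-2-3-4-5: well-formed.

g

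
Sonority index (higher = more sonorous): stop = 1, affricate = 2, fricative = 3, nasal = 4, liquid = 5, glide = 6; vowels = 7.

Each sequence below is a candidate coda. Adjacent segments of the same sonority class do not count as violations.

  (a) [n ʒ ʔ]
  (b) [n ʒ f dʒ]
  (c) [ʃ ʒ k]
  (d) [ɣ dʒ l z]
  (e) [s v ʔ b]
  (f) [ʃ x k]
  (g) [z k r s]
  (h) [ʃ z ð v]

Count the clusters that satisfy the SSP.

6

(a) 4-3-1 → obeys
(b) 4-3-3-2 → obeys
(c) 3-3-1 → obeys
(d) 3-2-5-3 → violates
(e) 3-3-1-1 → obeys
(f) 3-3-1 → obeys
(g) 3-1-5-3 → violates
(h) 3-3-3-3 → obeys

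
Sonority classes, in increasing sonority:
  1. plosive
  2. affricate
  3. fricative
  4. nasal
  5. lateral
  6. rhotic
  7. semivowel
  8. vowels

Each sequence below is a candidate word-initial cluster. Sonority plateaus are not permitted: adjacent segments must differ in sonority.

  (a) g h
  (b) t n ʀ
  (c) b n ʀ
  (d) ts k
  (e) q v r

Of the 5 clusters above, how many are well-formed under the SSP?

(a) g h: profile 1-3 — obeys.
(b) t n ʀ: profile 1-4-6 — obeys.
(c) b n ʀ: profile 1-4-6 — obeys.
(d) ts k: profile 2-1 — violates.
(e) q v r: profile 1-3-6 — obeys.

4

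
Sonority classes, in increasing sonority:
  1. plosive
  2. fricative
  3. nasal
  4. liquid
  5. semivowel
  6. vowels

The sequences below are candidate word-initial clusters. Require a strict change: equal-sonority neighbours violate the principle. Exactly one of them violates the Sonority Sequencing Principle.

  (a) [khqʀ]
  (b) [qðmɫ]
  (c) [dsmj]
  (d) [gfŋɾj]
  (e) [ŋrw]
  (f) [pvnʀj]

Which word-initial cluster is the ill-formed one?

a

(a) [khqʀ]: profile 1-2-1-4 — violates.
(b) [qðmɫ]: profile 1-2-3-4 — obeys.
(c) [dsmj]: profile 1-2-3-5 — obeys.
(d) [gfŋɾj]: profile 1-2-3-4-5 — obeys.
(e) [ŋrw]: profile 3-4-5 — obeys.
(f) [pvnʀj]: profile 1-2-3-4-5 — obeys.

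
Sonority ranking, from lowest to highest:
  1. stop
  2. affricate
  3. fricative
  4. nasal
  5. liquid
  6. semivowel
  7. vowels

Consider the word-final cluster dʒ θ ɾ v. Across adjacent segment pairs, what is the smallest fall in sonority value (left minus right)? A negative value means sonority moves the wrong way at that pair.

/dʒ/ — affricate, sonority 2.
/θ/ — fricative, sonority 3.
/ɾ/ — liquid, sonority 5.
/v/ — fricative, sonority 3.
/dʒ/→/θ/: change -1.
/θ/→/ɾ/: change -2.
/ɾ/→/v/: change +2.
Minimum = -2.

-2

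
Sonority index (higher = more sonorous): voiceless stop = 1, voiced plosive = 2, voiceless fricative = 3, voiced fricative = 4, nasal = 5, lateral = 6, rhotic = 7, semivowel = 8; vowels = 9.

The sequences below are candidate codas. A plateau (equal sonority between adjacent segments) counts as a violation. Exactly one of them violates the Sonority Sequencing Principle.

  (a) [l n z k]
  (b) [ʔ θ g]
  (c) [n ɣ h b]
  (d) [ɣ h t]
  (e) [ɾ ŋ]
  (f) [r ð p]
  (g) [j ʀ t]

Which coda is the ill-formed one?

(a) 6-5-4-1 → obeys
(b) 1-3-2 → violates
(c) 5-4-3-2 → obeys
(d) 4-3-1 → obeys
(e) 7-5 → obeys
(f) 7-4-1 → obeys
(g) 8-7-1 → obeys

b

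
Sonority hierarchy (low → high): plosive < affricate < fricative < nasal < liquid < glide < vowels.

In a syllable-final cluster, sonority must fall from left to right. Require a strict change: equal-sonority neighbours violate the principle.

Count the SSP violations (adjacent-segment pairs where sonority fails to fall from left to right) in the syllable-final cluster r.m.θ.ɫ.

/r/ is a liquid (sonority 5).
/m/ is a nasal (sonority 4).
/θ/ is a fricative (sonority 3).
/ɫ/ is a liquid (sonority 5).
/r/→/m/: 5→4 (falls) — ok.
/m/→/θ/: 4→3 (falls) — ok.
/θ/→/ɫ/: 3→5 (does not fall) — violation.

1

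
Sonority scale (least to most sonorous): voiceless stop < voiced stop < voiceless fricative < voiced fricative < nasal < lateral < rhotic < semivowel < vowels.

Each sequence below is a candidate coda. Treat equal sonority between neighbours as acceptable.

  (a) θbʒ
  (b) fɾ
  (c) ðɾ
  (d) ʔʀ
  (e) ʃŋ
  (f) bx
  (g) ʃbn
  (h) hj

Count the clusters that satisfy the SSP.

(a) θbʒ: profile 3-2-4 — violates.
(b) fɾ: profile 3-7 — violates.
(c) ðɾ: profile 4-7 — violates.
(d) ʔʀ: profile 1-7 — violates.
(e) ʃŋ: profile 3-5 — violates.
(f) bx: profile 2-3 — violates.
(g) ʃbn: profile 3-2-5 — violates.
(h) hj: profile 3-8 — violates.

0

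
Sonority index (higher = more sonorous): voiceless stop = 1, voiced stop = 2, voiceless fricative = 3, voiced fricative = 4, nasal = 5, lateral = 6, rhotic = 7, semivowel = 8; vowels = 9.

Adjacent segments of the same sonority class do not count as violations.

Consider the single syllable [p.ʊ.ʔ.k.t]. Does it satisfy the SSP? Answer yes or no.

yes

Onset: /p/ is a voiceless stop (sonority 1); then the nucleus /ʊ/ (sonority 9).
Onset profile 1-9 — rises to the nucleus.
Coda: /ʔ/ is a voiceless stop (sonority 1), /k/ is a voiceless stop (sonority 1), /t/ is a voiceless stop (sonority 1).
Coda profile 9-1-1-1 — falls from the nucleus.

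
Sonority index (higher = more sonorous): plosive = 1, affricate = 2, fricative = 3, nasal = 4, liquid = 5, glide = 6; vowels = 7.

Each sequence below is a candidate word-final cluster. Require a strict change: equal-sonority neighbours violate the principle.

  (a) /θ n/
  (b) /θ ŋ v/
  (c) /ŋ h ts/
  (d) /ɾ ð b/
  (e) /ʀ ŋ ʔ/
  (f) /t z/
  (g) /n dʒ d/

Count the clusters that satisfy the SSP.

4

(a) 3-4 → violates
(b) 3-4-3 → violates
(c) 4-3-2 → obeys
(d) 5-3-1 → obeys
(e) 5-4-1 → obeys
(f) 1-3 → violates
(g) 4-2-1 → obeys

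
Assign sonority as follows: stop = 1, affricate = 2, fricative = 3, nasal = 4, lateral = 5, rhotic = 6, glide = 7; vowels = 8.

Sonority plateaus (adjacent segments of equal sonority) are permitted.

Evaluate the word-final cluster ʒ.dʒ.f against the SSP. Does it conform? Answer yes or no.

no

/ʒ/ — fricative, sonority 3.
/dʒ/ — affricate, sonority 2.
/f/ — fricative, sonority 3.
The profile is 3-2-3. Between /dʒ/ (2) and /f/ (3) sonority does not fall, so the cluster violates the SSP.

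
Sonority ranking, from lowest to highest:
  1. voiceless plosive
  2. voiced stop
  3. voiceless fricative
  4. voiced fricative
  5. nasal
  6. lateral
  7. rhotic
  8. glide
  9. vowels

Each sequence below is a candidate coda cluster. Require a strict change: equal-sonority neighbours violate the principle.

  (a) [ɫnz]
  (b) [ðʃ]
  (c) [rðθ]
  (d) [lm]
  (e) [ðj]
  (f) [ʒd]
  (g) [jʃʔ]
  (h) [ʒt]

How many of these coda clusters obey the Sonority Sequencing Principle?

7

(a) [ɫnz]: profile 6-5-4 — obeys.
(b) [ðʃ]: profile 4-3 — obeys.
(c) [rðθ]: profile 7-4-3 — obeys.
(d) [lm]: profile 6-5 — obeys.
(e) [ðj]: profile 4-8 — violates.
(f) [ʒd]: profile 4-2 — obeys.
(g) [jʃʔ]: profile 8-3-1 — obeys.
(h) [ʒt]: profile 4-1 — obeys.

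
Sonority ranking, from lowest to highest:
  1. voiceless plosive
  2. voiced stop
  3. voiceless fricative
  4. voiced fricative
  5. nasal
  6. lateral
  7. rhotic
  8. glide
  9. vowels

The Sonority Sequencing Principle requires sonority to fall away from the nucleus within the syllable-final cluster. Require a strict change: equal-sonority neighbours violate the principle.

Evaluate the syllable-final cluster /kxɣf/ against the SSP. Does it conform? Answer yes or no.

/k/: voiceless plosive = 1.
/x/: voiceless fricative = 3.
/ɣ/: voiced fricative = 4.
/f/: voiceless fricative = 3.
The profile is 1-3-4-3. Between /k/ (1) and /x/ (3) sonority does not fall, so the cluster violates the SSP.

no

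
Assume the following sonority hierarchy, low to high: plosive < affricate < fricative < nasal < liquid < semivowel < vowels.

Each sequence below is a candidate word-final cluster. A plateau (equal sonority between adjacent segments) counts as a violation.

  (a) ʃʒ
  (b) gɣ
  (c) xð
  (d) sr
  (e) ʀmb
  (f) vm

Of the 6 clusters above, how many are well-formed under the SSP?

1

(a) ʃʒ: profile 3-3 — violates.
(b) gɣ: profile 1-3 — violates.
(c) xð: profile 3-3 — violates.
(d) sr: profile 3-5 — violates.
(e) ʀmb: profile 5-4-1 — obeys.
(f) vm: profile 3-4 — violates.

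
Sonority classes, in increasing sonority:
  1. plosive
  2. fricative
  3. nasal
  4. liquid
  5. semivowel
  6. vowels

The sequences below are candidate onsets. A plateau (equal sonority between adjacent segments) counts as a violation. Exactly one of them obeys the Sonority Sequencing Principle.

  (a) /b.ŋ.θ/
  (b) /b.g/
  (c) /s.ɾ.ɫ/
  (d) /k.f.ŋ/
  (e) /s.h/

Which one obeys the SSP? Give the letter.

(a) 1-3-2 → violates
(b) 1-1 → violates
(c) 2-4-4 → violates
(d) 1-2-3 → obeys
(e) 2-2 → violates

d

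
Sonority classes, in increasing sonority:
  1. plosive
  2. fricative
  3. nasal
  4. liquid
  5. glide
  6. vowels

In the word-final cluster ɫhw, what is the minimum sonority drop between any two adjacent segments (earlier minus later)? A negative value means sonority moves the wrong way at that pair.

-3

/ɫ/ — liquid, sonority 4.
/h/ — fricative, sonority 2.
/w/ — glide, sonority 5.
/ɫ/→/h/: change +2.
/h/→/w/: change -3.
Minimum = -3.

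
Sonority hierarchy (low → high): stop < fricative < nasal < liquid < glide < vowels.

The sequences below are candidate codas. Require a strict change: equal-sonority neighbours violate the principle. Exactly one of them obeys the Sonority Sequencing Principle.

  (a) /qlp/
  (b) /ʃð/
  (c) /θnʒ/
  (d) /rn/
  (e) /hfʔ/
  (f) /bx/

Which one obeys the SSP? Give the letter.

d

(a) 1-4-1 → violates
(b) 2-2 → violates
(c) 2-3-2 → violates
(d) 4-3 → obeys
(e) 2-2-1 → violates
(f) 1-2 → violates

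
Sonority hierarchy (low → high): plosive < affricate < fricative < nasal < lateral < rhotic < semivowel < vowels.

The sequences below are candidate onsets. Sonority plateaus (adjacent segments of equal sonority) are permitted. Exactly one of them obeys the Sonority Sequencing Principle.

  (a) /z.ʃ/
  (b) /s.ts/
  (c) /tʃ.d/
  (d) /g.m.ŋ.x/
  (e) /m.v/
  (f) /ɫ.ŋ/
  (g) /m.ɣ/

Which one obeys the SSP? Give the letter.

a

(a) 3-3 → obeys
(b) 3-2 → violates
(c) 2-1 → violates
(d) 1-4-4-3 → violates
(e) 4-3 → violates
(f) 5-4 → violates
(g) 4-3 → violates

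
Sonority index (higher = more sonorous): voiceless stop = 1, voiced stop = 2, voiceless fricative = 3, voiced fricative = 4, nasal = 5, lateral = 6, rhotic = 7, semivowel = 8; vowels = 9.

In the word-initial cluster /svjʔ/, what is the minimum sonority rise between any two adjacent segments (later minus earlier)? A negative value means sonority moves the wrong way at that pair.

-7

/s/: voiceless fricative = 3.
/v/: voiced fricative = 4.
/j/: semivowel = 8.
/ʔ/: voiceless stop = 1.
/s/→/v/: change +1.
/v/→/j/: change +4.
/j/→/ʔ/: change -7.
Minimum = -7.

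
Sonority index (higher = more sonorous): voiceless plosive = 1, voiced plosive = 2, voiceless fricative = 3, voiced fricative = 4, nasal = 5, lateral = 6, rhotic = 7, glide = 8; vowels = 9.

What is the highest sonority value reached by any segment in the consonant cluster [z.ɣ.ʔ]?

/z/: voiced fricative = 4.
/ɣ/: voiced fricative = 4.
/ʔ/: voiceless plosive = 1.
The maximum is 4.

4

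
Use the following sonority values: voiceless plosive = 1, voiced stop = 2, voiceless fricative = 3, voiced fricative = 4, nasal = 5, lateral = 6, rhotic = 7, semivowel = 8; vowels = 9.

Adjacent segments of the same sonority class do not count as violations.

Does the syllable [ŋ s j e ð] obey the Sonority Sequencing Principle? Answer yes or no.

no

Onset: /ŋ/ is a nasal (sonority 5), /s/ is a voiceless fricative (sonority 3), /j/ is a semivowel (sonority 8); then the nucleus /e/ (sonority 9).
Onset profile 5-3-8-9 — does not rise throughout.
Coda: /ð/ is a voiced fricative (sonority 4).
Coda profile 9-4 — falls from the nucleus.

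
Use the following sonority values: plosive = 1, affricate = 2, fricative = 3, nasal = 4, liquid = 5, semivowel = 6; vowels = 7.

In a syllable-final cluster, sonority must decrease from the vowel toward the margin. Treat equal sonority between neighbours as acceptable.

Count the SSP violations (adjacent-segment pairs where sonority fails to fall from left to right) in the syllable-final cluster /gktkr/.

/g/ is a plosive (sonority 1).
/k/ is a plosive (sonority 1).
/t/ is a plosive (sonority 1).
/k/ is a plosive (sonority 1).
/r/ is a liquid (sonority 5).
/g/→/k/: 1→1 (plateau, allowed) — ok.
/k/→/t/: 1→1 (plateau, allowed) — ok.
/t/→/k/: 1→1 (plateau, allowed) — ok.
/k/→/r/: 1→5 (does not fall) — violation.

1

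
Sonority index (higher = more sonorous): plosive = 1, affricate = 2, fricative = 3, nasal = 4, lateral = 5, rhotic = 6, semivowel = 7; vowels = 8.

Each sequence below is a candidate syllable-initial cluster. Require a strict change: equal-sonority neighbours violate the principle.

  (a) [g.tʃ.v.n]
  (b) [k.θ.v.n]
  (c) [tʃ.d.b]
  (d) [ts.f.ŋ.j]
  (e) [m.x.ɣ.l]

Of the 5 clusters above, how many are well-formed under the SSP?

(a) 1-2-3-4 → obeys
(b) 1-3-3-4 → violates
(c) 2-1-1 → violates
(d) 2-3-4-7 → obeys
(e) 4-3-3-5 → violates

2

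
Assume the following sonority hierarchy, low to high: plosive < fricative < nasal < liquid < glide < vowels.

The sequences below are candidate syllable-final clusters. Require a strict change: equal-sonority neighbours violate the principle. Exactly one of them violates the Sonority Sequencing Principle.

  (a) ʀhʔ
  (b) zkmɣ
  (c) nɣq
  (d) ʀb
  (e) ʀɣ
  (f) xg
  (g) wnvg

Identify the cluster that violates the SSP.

(a) 4-2-1 → obeys
(b) 2-1-3-2 → violates
(c) 3-2-1 → obeys
(d) 4-1 → obeys
(e) 4-2 → obeys
(f) 2-1 → obeys
(g) 5-3-2-1 → obeys

b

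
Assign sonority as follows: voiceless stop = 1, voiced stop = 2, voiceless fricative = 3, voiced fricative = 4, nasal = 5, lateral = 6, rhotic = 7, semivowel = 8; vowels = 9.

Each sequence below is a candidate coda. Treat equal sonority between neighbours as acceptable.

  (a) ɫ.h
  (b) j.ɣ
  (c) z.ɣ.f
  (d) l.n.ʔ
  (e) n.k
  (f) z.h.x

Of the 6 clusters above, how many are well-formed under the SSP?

(a) sonority 6-3: well-formed.
(b) sonority 8-4: well-formed.
(c) sonority 4-4-3: well-formed.
(d) sonority 6-5-1: well-formed.
(e) sonority 5-1: well-formed.
(f) sonority 4-3-3: well-formed.

6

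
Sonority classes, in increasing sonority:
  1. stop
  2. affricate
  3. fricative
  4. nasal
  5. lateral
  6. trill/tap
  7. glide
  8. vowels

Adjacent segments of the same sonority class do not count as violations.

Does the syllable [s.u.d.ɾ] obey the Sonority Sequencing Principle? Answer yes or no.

no

Onset: /s/ is a fricative (sonority 3); then the nucleus /u/ (sonority 8).
Onset profile 3-8 — rises to the nucleus.
Coda: /d/ is a stop (sonority 1), /ɾ/ is a trill/tap (sonority 6).
Coda profile 8-1-6 — does not fall throughout.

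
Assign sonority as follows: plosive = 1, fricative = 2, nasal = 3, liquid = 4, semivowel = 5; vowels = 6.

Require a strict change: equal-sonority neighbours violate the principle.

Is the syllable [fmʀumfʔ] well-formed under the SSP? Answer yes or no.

Onset: /f/ is a fricative (sonority 2), /m/ is a nasal (sonority 3), /ʀ/ is a liquid (sonority 4); then the nucleus /u/ (sonority 6).
Onset profile 2-3-4-6 — rises to the nucleus.
Coda: /m/ is a nasal (sonority 3), /f/ is a fricative (sonority 2), /ʔ/ is a plosive (sonority 1).
Coda profile 6-3-2-1 — falls from the nucleus.

yes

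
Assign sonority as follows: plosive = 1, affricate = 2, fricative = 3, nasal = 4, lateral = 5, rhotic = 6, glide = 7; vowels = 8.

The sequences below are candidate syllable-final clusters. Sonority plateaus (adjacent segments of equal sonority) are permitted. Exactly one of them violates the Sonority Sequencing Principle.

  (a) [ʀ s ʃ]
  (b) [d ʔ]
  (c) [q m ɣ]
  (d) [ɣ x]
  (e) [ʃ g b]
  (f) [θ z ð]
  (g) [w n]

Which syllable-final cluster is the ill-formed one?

(a) 6-3-3 → obeys
(b) 1-1 → obeys
(c) 1-4-3 → violates
(d) 3-3 → obeys
(e) 3-1-1 → obeys
(f) 3-3-3 → obeys
(g) 7-4 → obeys

c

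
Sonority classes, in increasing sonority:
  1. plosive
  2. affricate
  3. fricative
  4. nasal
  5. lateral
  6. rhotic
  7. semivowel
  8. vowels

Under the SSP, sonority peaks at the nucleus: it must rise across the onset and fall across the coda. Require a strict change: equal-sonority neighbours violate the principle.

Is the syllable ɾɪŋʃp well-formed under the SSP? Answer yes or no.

Onset: /ɾ/ is a rhotic (sonority 6); then the nucleus /ɪ/ (sonority 8).
Onset profile 6-8 — rises to the nucleus.
Coda: /ŋ/ is a nasal (sonority 4), /ʃ/ is a fricative (sonority 3), /p/ is a plosive (sonority 1).
Coda profile 8-4-3-1 — falls from the nucleus.

yes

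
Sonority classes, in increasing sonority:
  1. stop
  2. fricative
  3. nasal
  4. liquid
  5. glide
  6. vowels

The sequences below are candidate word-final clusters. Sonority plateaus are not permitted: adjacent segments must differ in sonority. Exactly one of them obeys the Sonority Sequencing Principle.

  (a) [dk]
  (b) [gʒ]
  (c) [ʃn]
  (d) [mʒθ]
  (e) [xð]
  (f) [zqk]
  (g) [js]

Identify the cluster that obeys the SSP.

g

(a) [dk]: profile 1-1 — violates.
(b) [gʒ]: profile 1-2 — violates.
(c) [ʃn]: profile 2-3 — violates.
(d) [mʒθ]: profile 3-2-2 — violates.
(e) [xð]: profile 2-2 — violates.
(f) [zqk]: profile 2-1-1 — violates.
(g) [js]: profile 5-2 — obeys.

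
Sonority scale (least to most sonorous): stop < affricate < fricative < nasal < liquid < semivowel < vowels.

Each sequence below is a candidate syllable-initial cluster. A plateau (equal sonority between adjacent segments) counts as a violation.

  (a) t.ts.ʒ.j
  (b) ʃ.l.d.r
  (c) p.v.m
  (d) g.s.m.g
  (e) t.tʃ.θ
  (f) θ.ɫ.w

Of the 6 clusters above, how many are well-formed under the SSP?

(a) 1-2-3-6 → obeys
(b) 3-5-1-5 → violates
(c) 1-3-4 → obeys
(d) 1-3-4-1 → violates
(e) 1-2-3 → obeys
(f) 3-5-6 → obeys

4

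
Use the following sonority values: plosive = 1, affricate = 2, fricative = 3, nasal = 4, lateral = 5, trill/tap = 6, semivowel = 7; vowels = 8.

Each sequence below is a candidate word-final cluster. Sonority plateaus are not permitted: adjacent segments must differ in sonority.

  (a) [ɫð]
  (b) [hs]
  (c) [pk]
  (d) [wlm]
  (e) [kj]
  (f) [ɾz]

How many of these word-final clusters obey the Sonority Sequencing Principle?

3

(a) 5-3 → obeys
(b) 3-3 → violates
(c) 1-1 → violates
(d) 7-5-4 → obeys
(e) 1-7 → violates
(f) 6-3 → obeys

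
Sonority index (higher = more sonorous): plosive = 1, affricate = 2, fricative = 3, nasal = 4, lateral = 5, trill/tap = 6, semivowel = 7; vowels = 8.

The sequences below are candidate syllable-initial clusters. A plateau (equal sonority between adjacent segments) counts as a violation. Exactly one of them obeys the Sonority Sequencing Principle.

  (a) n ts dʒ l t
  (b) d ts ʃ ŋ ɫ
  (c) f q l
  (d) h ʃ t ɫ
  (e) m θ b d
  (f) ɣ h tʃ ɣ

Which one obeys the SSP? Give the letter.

(a) n ts dʒ l t: profile 4-2-2-5-1 — violates.
(b) d ts ʃ ŋ ɫ: profile 1-2-3-4-5 — obeys.
(c) f q l: profile 3-1-5 — violates.
(d) h ʃ t ɫ: profile 3-3-1-5 — violates.
(e) m θ b d: profile 4-3-1-1 — violates.
(f) ɣ h tʃ ɣ: profile 3-3-2-3 — violates.

b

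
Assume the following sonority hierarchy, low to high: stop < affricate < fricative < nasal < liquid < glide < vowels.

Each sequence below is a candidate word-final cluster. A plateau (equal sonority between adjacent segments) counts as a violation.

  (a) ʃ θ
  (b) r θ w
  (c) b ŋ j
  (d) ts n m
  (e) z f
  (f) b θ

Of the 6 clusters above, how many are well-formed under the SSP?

0

(a) sonority 3-3: ill-formed.
(b) sonority 5-3-6: ill-formed.
(c) sonority 1-4-6: ill-formed.
(d) sonority 2-4-4: ill-formed.
(e) sonority 3-3: ill-formed.
(f) sonority 1-3: ill-formed.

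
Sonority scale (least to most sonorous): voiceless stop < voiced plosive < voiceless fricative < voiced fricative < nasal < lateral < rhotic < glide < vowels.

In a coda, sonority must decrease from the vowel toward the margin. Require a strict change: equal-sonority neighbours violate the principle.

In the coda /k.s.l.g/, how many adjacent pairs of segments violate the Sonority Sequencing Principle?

2

/k/: voiceless stop = 1.
/s/: voiceless fricative = 3.
/l/: lateral = 6.
/g/: voiced plosive = 2.
/k/→/s/: 1→3 (does not fall) — violation.
/s/→/l/: 3→6 (does not fall) — violation.
/l/→/g/: 6→2 (falls) — ok.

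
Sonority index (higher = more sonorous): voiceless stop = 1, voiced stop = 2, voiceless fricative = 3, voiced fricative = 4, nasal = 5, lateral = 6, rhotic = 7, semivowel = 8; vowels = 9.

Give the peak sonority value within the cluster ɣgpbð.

4

/ɣ/: voiced fricative = 4.
/g/: voiced stop = 2.
/p/: voiceless stop = 1.
/b/: voiced stop = 2.
/ð/: voiced fricative = 4.
The maximum is 4.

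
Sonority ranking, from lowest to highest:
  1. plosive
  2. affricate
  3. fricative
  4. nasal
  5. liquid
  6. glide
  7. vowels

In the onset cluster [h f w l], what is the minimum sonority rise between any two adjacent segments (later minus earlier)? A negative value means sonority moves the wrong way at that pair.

-1

/h/ is a fricative (sonority 3).
/f/ is a fricative (sonority 3).
/w/ is a glide (sonority 6).
/l/ is a liquid (sonority 5).
/h/→/f/: change +0.
/f/→/w/: change +3.
/w/→/l/: change -1.
Minimum = -1.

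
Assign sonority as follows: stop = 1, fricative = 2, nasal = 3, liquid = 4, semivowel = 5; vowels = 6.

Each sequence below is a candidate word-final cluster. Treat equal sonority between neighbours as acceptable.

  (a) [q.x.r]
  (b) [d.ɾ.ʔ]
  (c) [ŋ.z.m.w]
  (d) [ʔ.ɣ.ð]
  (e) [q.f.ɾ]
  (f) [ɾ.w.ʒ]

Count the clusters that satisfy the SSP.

0

(a) [q.x.r]: profile 1-2-4 — violates.
(b) [d.ɾ.ʔ]: profile 1-4-1 — violates.
(c) [ŋ.z.m.w]: profile 3-2-3-5 — violates.
(d) [ʔ.ɣ.ð]: profile 1-2-2 — violates.
(e) [q.f.ɾ]: profile 1-2-4 — violates.
(f) [ɾ.w.ʒ]: profile 4-5-2 — violates.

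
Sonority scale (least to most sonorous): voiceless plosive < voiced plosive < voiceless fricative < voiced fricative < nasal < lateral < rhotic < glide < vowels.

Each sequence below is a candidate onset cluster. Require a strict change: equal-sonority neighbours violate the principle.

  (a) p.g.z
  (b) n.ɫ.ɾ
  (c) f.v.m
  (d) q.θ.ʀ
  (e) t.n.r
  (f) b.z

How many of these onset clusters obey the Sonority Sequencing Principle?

(a) 1-2-4 → obeys
(b) 5-6-7 → obeys
(c) 3-4-5 → obeys
(d) 1-3-7 → obeys
(e) 1-5-7 → obeys
(f) 2-4 → obeys

6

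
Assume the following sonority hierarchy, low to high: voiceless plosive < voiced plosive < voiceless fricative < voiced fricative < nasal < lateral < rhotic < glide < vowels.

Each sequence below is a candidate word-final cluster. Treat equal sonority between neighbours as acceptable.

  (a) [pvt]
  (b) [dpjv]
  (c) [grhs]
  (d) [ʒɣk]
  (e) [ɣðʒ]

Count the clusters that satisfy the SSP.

2

(a) [pvt]: profile 1-4-1 — violates.
(b) [dpjv]: profile 2-1-8-4 — violates.
(c) [grhs]: profile 2-7-3-3 — violates.
(d) [ʒɣk]: profile 4-4-1 — obeys.
(e) [ɣðʒ]: profile 4-4-4 — obeys.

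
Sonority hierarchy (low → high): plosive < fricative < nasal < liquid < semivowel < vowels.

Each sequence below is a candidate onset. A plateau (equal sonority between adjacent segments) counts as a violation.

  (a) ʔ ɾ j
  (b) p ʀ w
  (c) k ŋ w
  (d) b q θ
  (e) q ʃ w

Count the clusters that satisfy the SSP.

4

(a) sonority 1-4-5: well-formed.
(b) sonority 1-4-5: well-formed.
(c) sonority 1-3-5: well-formed.
(d) sonority 1-1-2: ill-formed.
(e) sonority 1-2-5: well-formed.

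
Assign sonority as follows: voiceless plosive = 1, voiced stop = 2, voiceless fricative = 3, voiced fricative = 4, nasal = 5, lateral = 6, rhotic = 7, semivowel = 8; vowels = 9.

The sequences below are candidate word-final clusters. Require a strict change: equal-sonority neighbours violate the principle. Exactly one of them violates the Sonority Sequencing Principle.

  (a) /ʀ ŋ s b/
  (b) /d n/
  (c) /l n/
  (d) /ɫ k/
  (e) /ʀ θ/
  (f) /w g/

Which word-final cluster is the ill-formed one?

(a) sonority 7-5-3-2: well-formed.
(b) sonority 2-5: ill-formed.
(c) sonority 6-5: well-formed.
(d) sonority 6-1: well-formed.
(e) sonority 7-3: well-formed.
(f) sonority 8-2: well-formed.

b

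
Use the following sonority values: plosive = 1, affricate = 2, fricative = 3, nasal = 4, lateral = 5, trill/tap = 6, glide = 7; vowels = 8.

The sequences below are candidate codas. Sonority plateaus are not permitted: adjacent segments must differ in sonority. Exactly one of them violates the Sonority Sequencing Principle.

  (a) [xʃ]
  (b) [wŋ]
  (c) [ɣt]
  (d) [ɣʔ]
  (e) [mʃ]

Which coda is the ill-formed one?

a

(a) [xʃ]: profile 3-3 — violates.
(b) [wŋ]: profile 7-4 — obeys.
(c) [ɣt]: profile 3-1 — obeys.
(d) [ɣʔ]: profile 3-1 — obeys.
(e) [mʃ]: profile 4-3 — obeys.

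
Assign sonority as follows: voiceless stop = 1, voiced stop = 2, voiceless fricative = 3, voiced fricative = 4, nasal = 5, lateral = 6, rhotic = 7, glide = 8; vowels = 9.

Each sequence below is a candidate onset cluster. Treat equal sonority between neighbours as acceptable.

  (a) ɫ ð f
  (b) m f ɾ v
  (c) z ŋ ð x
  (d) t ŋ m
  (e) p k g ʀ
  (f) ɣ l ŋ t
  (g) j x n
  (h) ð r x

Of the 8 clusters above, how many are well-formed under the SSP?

(a) 6-4-3 → violates
(b) 5-3-7-4 → violates
(c) 4-5-4-3 → violates
(d) 1-5-5 → obeys
(e) 1-1-2-7 → obeys
(f) 4-6-5-1 → violates
(g) 8-3-5 → violates
(h) 4-7-3 → violates

2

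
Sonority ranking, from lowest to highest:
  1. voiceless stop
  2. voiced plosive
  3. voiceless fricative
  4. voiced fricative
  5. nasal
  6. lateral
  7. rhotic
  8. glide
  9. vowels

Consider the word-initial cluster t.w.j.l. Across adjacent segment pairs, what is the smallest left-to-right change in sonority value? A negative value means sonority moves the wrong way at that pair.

/t/ — voiceless stop, sonority 1.
/w/ — glide, sonority 8.
/j/ — glide, sonority 8.
/l/ — lateral, sonority 6.
/t/→/w/: change +7.
/w/→/j/: change +0.
/j/→/l/: change -2.
Minimum = -2.

-2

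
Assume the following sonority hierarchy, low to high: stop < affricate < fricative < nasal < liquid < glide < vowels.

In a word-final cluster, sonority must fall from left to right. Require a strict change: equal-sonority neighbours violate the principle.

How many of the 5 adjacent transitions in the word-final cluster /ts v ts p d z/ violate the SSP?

/ts/ — affricate, sonority 2.
/v/ — fricative, sonority 3.
/ts/ — affricate, sonority 2.
/p/ — stop, sonority 1.
/d/ — stop, sonority 1.
/z/ — fricative, sonority 3.
/ts/→/v/: 2→3 (does not fall) — violation.
/v/→/ts/: 3→2 (falls) — ok.
/ts/→/p/: 2→1 (falls) — ok.
/p/→/d/: 1→1 (plateau) — violation.
/d/→/z/: 1→3 (does not fall) — violation.

3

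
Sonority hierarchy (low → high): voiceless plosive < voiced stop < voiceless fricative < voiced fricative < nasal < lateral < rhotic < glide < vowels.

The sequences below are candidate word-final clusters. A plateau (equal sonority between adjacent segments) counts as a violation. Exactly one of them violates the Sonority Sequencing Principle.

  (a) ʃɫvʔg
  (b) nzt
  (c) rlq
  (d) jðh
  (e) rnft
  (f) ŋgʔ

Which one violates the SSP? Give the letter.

(a) 3-6-4-1-2 → violates
(b) 5-4-1 → obeys
(c) 7-6-1 → obeys
(d) 8-4-3 → obeys
(e) 7-5-3-1 → obeys
(f) 5-2-1 → obeys

a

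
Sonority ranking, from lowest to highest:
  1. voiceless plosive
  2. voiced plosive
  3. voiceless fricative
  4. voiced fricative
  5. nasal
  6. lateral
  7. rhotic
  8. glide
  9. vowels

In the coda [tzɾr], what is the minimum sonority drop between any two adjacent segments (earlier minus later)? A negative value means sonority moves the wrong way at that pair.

-3

/t/: voiceless plosive = 1.
/z/: voiced fricative = 4.
/ɾ/: rhotic = 7.
/r/: rhotic = 7.
/t/→/z/: change -3.
/z/→/ɾ/: change -3.
/ɾ/→/r/: change +0.
Minimum = -3.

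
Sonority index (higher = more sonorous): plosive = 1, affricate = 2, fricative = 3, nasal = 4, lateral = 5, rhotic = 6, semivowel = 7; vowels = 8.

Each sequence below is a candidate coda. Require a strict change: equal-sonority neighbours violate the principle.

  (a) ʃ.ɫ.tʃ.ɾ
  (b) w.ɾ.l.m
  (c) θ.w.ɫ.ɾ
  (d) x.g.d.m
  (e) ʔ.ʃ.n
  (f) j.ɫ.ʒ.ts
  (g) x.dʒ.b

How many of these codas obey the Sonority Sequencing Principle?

(a) 3-5-2-6 → violates
(b) 7-6-5-4 → obeys
(c) 3-7-5-6 → violates
(d) 3-1-1-4 → violates
(e) 1-3-4 → violates
(f) 7-5-3-2 → obeys
(g) 3-2-1 → obeys

3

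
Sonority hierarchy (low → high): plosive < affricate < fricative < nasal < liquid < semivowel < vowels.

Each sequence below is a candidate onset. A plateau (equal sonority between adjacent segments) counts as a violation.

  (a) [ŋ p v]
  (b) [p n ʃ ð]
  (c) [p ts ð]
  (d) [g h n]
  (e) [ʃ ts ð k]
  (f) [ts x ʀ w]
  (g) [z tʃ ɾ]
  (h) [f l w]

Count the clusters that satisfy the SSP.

4

(a) sonority 4-1-3: ill-formed.
(b) sonority 1-4-3-3: ill-formed.
(c) sonority 1-2-3: well-formed.
(d) sonority 1-3-4: well-formed.
(e) sonority 3-2-3-1: ill-formed.
(f) sonority 2-3-5-6: well-formed.
(g) sonority 3-2-5: ill-formed.
(h) sonority 3-5-6: well-formed.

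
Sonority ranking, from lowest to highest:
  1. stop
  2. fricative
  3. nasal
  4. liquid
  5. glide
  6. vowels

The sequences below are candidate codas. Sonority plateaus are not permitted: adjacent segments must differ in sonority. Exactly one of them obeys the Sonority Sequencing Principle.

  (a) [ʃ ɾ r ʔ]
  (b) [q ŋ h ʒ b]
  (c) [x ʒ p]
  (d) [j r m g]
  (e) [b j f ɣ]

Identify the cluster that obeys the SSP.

(a) [ʃ ɾ r ʔ]: profile 2-4-4-1 — violates.
(b) [q ŋ h ʒ b]: profile 1-3-2-2-1 — violates.
(c) [x ʒ p]: profile 2-2-1 — violates.
(d) [j r m g]: profile 5-4-3-1 — obeys.
(e) [b j f ɣ]: profile 1-5-2-2 — violates.

d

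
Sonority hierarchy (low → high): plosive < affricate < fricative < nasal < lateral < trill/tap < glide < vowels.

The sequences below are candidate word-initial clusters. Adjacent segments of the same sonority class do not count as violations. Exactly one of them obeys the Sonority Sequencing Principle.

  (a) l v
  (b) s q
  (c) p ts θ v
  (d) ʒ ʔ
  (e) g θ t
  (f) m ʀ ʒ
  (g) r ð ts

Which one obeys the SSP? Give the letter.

(a) l v: profile 5-3 — violates.
(b) s q: profile 3-1 — violates.
(c) p ts θ v: profile 1-2-3-3 — obeys.
(d) ʒ ʔ: profile 3-1 — violates.
(e) g θ t: profile 1-3-1 — violates.
(f) m ʀ ʒ: profile 4-6-3 — violates.
(g) r ð ts: profile 6-3-2 — violates.

c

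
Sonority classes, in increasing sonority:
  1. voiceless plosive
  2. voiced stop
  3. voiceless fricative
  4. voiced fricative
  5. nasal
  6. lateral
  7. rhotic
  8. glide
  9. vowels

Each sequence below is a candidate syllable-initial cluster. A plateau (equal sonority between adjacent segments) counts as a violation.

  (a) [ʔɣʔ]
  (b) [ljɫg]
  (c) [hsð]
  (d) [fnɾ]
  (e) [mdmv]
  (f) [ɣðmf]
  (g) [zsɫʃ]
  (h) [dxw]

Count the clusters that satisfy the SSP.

2

(a) sonority 1-4-1: ill-formed.
(b) sonority 6-8-6-2: ill-formed.
(c) sonority 3-3-4: ill-formed.
(d) sonority 3-5-7: well-formed.
(e) sonority 5-2-5-4: ill-formed.
(f) sonority 4-4-5-3: ill-formed.
(g) sonority 4-3-6-3: ill-formed.
(h) sonority 2-3-8: well-formed.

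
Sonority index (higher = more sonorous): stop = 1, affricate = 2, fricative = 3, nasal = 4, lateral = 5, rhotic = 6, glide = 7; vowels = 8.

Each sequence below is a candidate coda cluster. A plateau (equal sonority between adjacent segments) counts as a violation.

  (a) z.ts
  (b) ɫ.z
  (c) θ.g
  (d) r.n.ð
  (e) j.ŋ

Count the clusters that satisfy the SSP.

(a) z.ts: profile 3-2 — obeys.
(b) ɫ.z: profile 5-3 — obeys.
(c) θ.g: profile 3-1 — obeys.
(d) r.n.ð: profile 6-4-3 — obeys.
(e) j.ŋ: profile 7-4 — obeys.

5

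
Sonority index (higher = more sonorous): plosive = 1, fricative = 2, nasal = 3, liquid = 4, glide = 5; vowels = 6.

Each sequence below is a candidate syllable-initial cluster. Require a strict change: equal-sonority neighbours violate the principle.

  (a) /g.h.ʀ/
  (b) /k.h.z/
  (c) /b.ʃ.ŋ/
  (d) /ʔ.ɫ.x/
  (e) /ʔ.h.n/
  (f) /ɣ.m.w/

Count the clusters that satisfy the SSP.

4

(a) 1-2-4 → obeys
(b) 1-2-2 → violates
(c) 1-2-3 → obeys
(d) 1-4-2 → violates
(e) 1-2-3 → obeys
(f) 2-3-5 → obeys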